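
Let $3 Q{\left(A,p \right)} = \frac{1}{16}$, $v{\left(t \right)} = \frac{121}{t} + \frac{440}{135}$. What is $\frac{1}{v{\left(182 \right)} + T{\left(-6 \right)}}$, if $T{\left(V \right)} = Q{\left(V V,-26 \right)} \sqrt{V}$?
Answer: $\frac{3032213184}{11900703131} - \frac{16098264 i \sqrt{6}}{11900703131} \approx 0.25479 - 0.0033135 i$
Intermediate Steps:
$v{\left(t \right)} = \frac{88}{27} + \frac{121}{t}$ ($v{\left(t \right)} = \frac{121}{t} + 440 \cdot \frac{1}{135} = \frac{121}{t} + \frac{88}{27} = \frac{88}{27} + \frac{121}{t}$)
$Q{\left(A,p \right)} = \frac{1}{48}$ ($Q{\left(A,p \right)} = \frac{1}{3 \cdot 16} = \frac{1}{3} \cdot \frac{1}{16} = \frac{1}{48}$)
$T{\left(V \right)} = \frac{\sqrt{V}}{48}$
$\frac{1}{v{\left(182 \right)} + T{\left(-6 \right)}} = \frac{1}{\left(\frac{88}{27} + \frac{121}{182}\right) + \frac{\sqrt{-6}}{48}} = \frac{1}{\left(\frac{88}{27} + 121 \cdot \frac{1}{182}\right) + \frac{i \sqrt{6}}{48}} = \frac{1}{\left(\frac{88}{27} + \frac{121}{182}\right) + \frac{i \sqrt{6}}{48}} = \frac{1}{\frac{19283}{4914} + \frac{i \sqrt{6}}{48}}$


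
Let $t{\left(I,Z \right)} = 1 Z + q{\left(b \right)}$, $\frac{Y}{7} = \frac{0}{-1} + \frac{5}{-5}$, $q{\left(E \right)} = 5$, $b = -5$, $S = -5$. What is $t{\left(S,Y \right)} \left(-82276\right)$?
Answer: $164552$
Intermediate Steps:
$Y = -7$ ($Y = 7 \left(\frac{0}{-1} + \frac{5}{-5}\right) = 7 \left(0 \left(-1\right) + 5 \left(- \frac{1}{5}\right)\right) = 7 \left(0 - 1\right) = 7 \left(-1\right) = -7$)
$t{\left(I,Z \right)} = 5 + Z$ ($t{\left(I,Z \right)} = 1 Z + 5 = Z + 5 = 5 + Z$)
$t{\left(S,Y \right)} \left(-82276\right) = \left(5 - 7\right) \left(-82276\right) = \left(-2\right) \left(-82276\right) = 164552$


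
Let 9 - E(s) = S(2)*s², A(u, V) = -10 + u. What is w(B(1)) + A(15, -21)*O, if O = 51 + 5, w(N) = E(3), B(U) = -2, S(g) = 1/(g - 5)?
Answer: 292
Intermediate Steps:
S(g) = 1/(-5 + g)
E(s) = 9 + s²/3 (E(s) = 9 - s²/(-5 + 2) = 9 - s²/(-3) = 9 - (-1)*s²/3 = 9 + s²/3)
w(N) = 12 (w(N) = 9 + (⅓)*3² = 9 + (⅓)*9 = 9 + 3 = 12)
O = 56
w(B(1)) + A(15, -21)*O = 12 + (-10 + 15)*56 = 12 + 5*56 = 12 + 280 = 292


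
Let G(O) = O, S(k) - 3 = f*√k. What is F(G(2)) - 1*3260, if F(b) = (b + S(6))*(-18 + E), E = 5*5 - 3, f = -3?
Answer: -3240 - 12*√6 ≈ -3269.4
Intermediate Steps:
S(k) = 3 - 3*√k
E = 22 (E = 25 - 3 = 22)
F(b) = 12 - 12*√6 + 4*b (F(b) = (b + (3 - 3*√6))*(-18 + 22) = (3 + b - 3*√6)*4 = 12 - 12*√6 + 4*b)
F(G(2)) - 1*3260 = (12 - 12*√6 + 4*2) - 1*3260 = (12 - 12*√6 + 8) - 3260 = (20 - 12*√6) - 3260 = -3240 - 12*√6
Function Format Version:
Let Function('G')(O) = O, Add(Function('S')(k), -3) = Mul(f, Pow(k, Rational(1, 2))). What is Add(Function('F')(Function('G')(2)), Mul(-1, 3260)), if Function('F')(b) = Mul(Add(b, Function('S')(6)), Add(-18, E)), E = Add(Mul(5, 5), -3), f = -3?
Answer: Add(-3240, Mul(-12, Pow(6, Rational(1, 2)))) ≈ -3269.4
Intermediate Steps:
Function('S')(k) = Add(3, Mul(-3, Pow(k, Rational(1, 2))))
E = 22 (E = Add(25, -3) = 22)
Function('F')(b) = Add(12, Mul(-12, Pow(6, Rational(1, 2))), Mul(4, b)) (Function('F')(b) = Mul(Add(b, Add(3, Mul(-3, Pow(6, Rational(1, 2))))), Add(-18, 22)) = Mul(Add(3, b, Mul(-3, Pow(6, Rational(1, 2)))), 4) = Add(12, Mul(-12, Pow(6, Rational(1, 2))), Mul(4, b)))
Add(Function('F')(Function('G')(2)), Mul(-1, 3260)) = Add(Add(12, Mul(-12, Pow(6, Rational(1, 2))), Mul(4, 2)), Mul(-1, 3260)) = Add(Add(12, Mul(-12, Pow(6, Rational(1, 2))), 8), -3260) = Add(Add(20, Mul(-12, Pow(6, Rational(1, 2)))), -3260) = Add(-3240, Mul(-12, Pow(6, Rational(1, 2))))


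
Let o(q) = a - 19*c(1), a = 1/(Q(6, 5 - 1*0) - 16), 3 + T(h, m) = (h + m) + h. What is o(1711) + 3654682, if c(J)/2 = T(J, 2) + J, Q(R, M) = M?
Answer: 40200665/11 ≈ 3.6546e+6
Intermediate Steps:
T(h, m) = -3 + m + 2*h (T(h, m) = -3 + ((h + m) + h) = -3 + (m + 2*h) = -3 + m + 2*h)
a = -1/11 (a = 1/((5 - 1*0) - 16) = 1/((5 + 0) - 16) = 1/(5 - 16) = 1/(-11) = -1/11 ≈ -0.090909)
c(J) = -2 + 6*J (c(J) = 2*((-3 + 2 + 2*J) + J) = 2*((-1 + 2*J) + J) = 2*(-1 + 3*J) = -2 + 6*J)
o(q) = -837/11 (o(q) = -1/11 - 19*(-2 + 6*1) = -1/11 - 19*(-2 + 6) = -1/11 - 19*4 = -1/11 - 76 = -837/11)
o(1711) + 3654682 = -837/11 + 3654682 = 40200665/11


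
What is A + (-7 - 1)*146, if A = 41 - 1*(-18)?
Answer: -1109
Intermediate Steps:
A = 59 (A = 41 + 18 = 59)
A + (-7 - 1)*146 = 59 + (-7 - 1)*146 = 59 - 8*146 = 59 - 1168 = -1109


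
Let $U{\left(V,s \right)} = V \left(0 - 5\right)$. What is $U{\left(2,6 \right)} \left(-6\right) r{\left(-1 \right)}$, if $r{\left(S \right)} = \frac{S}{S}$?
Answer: $60$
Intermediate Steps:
$U{\left(V,s \right)} = - 5 V$ ($U{\left(V,s \right)} = V \left(-5\right) = - 5 V$)
$r{\left(S \right)} = 1$
$U{\left(2,6 \right)} \left(-6\right) r{\left(-1 \right)} = \left(-5\right) 2 \left(-6\right) 1 = \left(-10\right) \left(-6\right) 1 = 60 \cdot 1 = 60$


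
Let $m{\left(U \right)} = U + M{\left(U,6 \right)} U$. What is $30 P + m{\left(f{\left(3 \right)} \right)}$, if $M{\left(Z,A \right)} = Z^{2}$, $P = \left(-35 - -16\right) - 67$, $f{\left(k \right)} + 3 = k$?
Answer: $-2580$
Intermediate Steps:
$f{\left(k \right)} = -3 + k$
$P = -86$ ($P = \left(-35 + 16\right) - 67 = -19 - 67 = -86$)
$m{\left(U \right)} = U + U^{3}$ ($m{\left(U \right)} = U + U^{2} U = U + U^{3}$)
$30 P + m{\left(f{\left(3 \right)} \right)} = 30 \left(-86\right) + \left(\left(-3 + 3\right) + \left(-3 + 3\right)^{3}\right) = -2580 + \left(0 + 0^{3}\right) = -2580 + \left(0 + 0\right) = -2580 + 0 = -2580$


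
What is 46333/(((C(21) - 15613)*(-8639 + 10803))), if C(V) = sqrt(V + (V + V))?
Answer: -723397129/527508987784 - 138999*sqrt(7)/527508987784 ≈ -0.0013720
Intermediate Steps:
C(V) = sqrt(3)*sqrt(V) (C(V) = sqrt(V + 2*V) = sqrt(3*V) = sqrt(3)*sqrt(V))
46333/(((C(21) - 15613)*(-8639 + 10803))) = 46333/(((sqrt(3)*sqrt(21) - 15613)*(-8639 + 10803))) = 46333/(((3*sqrt(7) - 15613)*2164)) = 46333/(((-15613 + 3*sqrt(7))*2164)) = 46333/(-33786532 + 6492*sqrt(7))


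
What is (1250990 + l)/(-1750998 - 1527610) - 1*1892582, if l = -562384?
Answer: -3102517587231/1639304 ≈ -1.8926e+6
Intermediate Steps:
(1250990 + l)/(-1750998 - 1527610) - 1*1892582 = (1250990 - 562384)/(-1750998 - 1527610) - 1*1892582 = 688606/(-3278608) - 1892582 = 688606*(-1/3278608) - 1892582 = -344303/1639304 - 1892582 = -3102517587231/1639304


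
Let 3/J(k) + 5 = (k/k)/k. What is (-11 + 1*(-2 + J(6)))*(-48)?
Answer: 18960/29 ≈ 653.79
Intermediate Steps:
J(k) = 3/(-5 + 1/k) (J(k) = 3/(-5 + (k/k)/k) = 3/(-5 + 1/k))
(-11 + 1*(-2 + J(6)))*(-48) = (-11 + 1*(-2 - 3*6/(-1 + 5*6)))*(-48) = (-11 + 1*(-2 - 3*6/(-1 + 30)))*(-48) = (-11 + 1*(-2 - 3*6/29))*(-48) = (-11 + 1*(-2 - 3*6*1/29))*(-48) = (-11 + 1*(-2 - 18/29))*(-48) = (-11 + 1*(-76/29))*(-48) = (-11 - 76/29)*(-48) = -395/29*(-48) = 18960/29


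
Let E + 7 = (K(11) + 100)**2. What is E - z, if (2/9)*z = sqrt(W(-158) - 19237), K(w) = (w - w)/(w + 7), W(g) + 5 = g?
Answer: 9993 - 45*I*sqrt(194) ≈ 9993.0 - 626.78*I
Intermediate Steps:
W(g) = -5 + g
K(w) = 0 (K(w) = 0/(7 + w) = 0)
z = 45*I*sqrt(194) (z = 9*sqrt((-5 - 158) - 19237)/2 = 9*sqrt(-163 - 19237)/2 = 9*sqrt(-19400)/2 = 9*(10*I*sqrt(194))/2 = 45*I*sqrt(194) ≈ 626.78*I)
E = 9993 (E = -7 + (0 + 100)**2 = -7 + 100**2 = -7 + 10000 = 9993)
E - z = 9993 - 45*I*sqrt(194)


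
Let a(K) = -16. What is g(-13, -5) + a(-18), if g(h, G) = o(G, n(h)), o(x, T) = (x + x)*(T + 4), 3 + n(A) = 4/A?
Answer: -298/13 ≈ -22.923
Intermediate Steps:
n(A) = -3 + 4/A
o(x, T) = 2*x*(4 + T) (o(x, T) = (2*x)*(4 + T) = 2*x*(4 + T))
g(h, G) = 2*G*(1 + 4/h) (g(h, G) = 2*G*(4 + (-3 + 4/h)) = 2*G*(1 + 4/h))
g(-13, -5) + a(-18) = 2*(-5)*(4 - 13)/(-13) - 16 = 2*(-5)*(-1/13)*(-9) - 16 = -90/13 - 16 = -298/13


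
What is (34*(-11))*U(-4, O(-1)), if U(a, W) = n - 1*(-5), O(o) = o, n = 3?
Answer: -2992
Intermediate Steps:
U(a, W) = 8 (U(a, W) = 3 - 1*(-5) = 3 + 5 = 8)
(34*(-11))*U(-4, O(-1)) = (34*(-11))*8 = -374*8 = -2992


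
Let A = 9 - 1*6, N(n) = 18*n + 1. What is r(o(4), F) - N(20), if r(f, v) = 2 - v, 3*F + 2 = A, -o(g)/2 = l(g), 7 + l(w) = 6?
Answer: -1078/3 ≈ -359.33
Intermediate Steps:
l(w) = -1 (l(w) = -7 + 6 = -1)
N(n) = 1 + 18*n
A = 3 (A = 9 - 6 = 3)
o(g) = 2 (o(g) = -2*(-1) = 2)
F = ⅓ (F = -⅔ + (⅓)*3 = -⅔ + 1 = ⅓ ≈ 0.33333)
r(o(4), F) - N(20) = (2 - 1*⅓) - (1 + 18*20) = (2 - ⅓) - (1 + 360) = 5/3 - 1*361 = 5/3 - 361 = -1078/3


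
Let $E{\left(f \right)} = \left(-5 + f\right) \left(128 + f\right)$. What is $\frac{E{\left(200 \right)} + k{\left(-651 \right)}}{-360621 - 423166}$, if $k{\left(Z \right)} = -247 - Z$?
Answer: $- \frac{64364}{783787} \approx -0.082119$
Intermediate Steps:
$\frac{E{\left(200 \right)} + k{\left(-651 \right)}}{-360621 - 423166} = \frac{\left(-640 + 200^{2} + 123 \cdot 200\right) - -404}{-360621 - 423166} = \frac{\left(-640 + 40000 + 24600\right) + \left(-247 + 651\right)}{-783787} = \left(63960 + 404\right) \left(- \frac{1}{783787}\right) = 64364 \left(- \frac{1}{783787}\right) = - \frac{64364}{783787}$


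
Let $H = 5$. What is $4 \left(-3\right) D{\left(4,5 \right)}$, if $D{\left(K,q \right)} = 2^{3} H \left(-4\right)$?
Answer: $1920$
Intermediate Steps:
$D{\left(K,q \right)} = -160$ ($D{\left(K,q \right)} = 2^{3} \cdot 5 \left(-4\right) = 8 \cdot 5 \left(-4\right) = 40 \left(-4\right) = -160$)
$4 \left(-3\right) D{\left(4,5 \right)} = 4 \left(-3\right) \left(-160\right) = \left(-12\right) \left(-160\right) = 1920$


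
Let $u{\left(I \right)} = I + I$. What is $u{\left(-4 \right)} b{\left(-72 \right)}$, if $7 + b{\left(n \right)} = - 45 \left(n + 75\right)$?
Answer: $1136$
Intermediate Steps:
$u{\left(I \right)} = 2 I$
$b{\left(n \right)} = -3382 - 45 n$ ($b{\left(n \right)} = -7 - 45 \left(n + 75\right) = -7 - 45 \left(75 + n\right) = -7 - \left(3375 + 45 n\right) = -3382 - 45 n$)
$u{\left(-4 \right)} b{\left(-72 \right)} = 2 \left(-4\right) \left(-3382 - -3240\right) = - 8 \left(-3382 + 3240\right) = \left(-8\right) \left(-142\right) = 1136$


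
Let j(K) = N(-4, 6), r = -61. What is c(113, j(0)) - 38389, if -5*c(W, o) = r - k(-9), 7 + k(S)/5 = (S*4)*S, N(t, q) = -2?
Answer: -190299/5 ≈ -38060.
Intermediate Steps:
k(S) = -35 + 20*S**2 (k(S) = -35 + 5*((S*4)*S) = -35 + 5*((4*S)*S) = -35 + 5*(4*S**2) = -35 + 20*S**2)
j(K) = -2
c(W, o) = 1646/5 (c(W, o) = -(-61 - (-35 + 20*(-9)**2))/5 = -(-61 - (-35 + 20*81))/5 = -(-61 - (-35 + 1620))/5 = -(-61 - 1*1585)/5 = -(-61 - 1585)/5 = -1/5*(-1646) = 1646/5)
c(113, j(0)) - 38389 = 1646/5 - 38389 = -190299/5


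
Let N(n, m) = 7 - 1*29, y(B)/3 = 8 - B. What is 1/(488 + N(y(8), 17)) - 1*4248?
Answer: -1979567/466 ≈ -4248.0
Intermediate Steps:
y(B) = 24 - 3*B (y(B) = 3*(8 - B) = 24 - 3*B)
N(n, m) = -22 (N(n, m) = 7 - 29 = -22)
1/(488 + N(y(8), 17)) - 1*4248 = 1/(488 - 22) - 1*4248 = 1/466 - 4248 = -1979567/466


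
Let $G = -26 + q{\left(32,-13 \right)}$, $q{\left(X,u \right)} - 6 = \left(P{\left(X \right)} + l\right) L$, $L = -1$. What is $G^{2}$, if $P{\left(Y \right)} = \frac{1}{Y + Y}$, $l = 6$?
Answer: $\frac{2772225}{4096} \approx 676.81$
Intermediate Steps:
$P{\left(Y \right)} = \frac{1}{2 Y}$
$q{\left(X,u \right)} = - \frac{1}{2 X}$ ($q{\left(X,u \right)} = 6 + \left(\frac{1}{2 X} + 6\right) \left(-1\right) = 6 + \left(6 + \frac{1}{2 X}\right) \left(-1\right) = 6 - \left(6 + \frac{1}{2 X}\right) = - \frac{1}{2 X}$)
$G = - \frac{1665}{64}$ ($G = -26 - \frac{1}{2 \cdot 32} = -26 - \frac{1}{64} = - \frac{1665}{64} \approx -26.016$)
$G^{2} = \left(- \frac{1665}{64}\right)^{2} = \frac{2772225}{4096}$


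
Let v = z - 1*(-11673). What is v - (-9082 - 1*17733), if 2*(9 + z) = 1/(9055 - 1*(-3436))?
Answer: 961282379/24982 ≈ 38479.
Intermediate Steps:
z = -224837/24982 (z = -9 + 1/(2*(9055 - 1*(-3436))) = -9 + 1/(2*(9055 + 3436)) = -9 + (½)/12491 = -9 + (½)*(1/12491) = -9 + 1/24982 = -224837/24982 ≈ -9.0000)
v = 291390049/24982 (v = -224837/24982 - 1*(-11673) = -224837/24982 + 11673 = 291390049/24982 ≈ 11664.)
v - (-9082 - 1*17733) = 291390049/24982 - (-9082 - 1*17733) = 291390049/24982 - (-9082 - 17733) = 291390049/24982 - 1*(-26815) = 291390049/24982 + 26815 = 961282379/24982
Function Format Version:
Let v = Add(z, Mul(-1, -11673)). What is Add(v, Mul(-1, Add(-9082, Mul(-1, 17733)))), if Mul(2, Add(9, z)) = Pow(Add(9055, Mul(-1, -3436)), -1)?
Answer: Rational(961282379, 24982) ≈ 38479.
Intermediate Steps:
z = Rational(-224837, 24982) (z = Add(-9, Mul(Rational(1, 2), Pow(Add(9055, Mul(-1, -3436)), -1))) = Add(-9, Mul(Rational(1, 2), Pow(Add(9055, 3436), -1))) = Add(-9, Mul(Rational(1, 2), Pow(12491, -1))) = Add(-9, Mul(Rational(1, 2), Rational(1, 12491))) = Add(-9, Rational(1, 24982)) = Rational(-224837, 24982) ≈ -9.0000)
v = Rational(291390049, 24982) (v = Add(Rational(-224837, 24982), Mul(-1, -11673)) = Add(Rational(-224837, 24982), 11673) = Rational(291390049, 24982) ≈ 11664.)
Add(v, Mul(-1, Add(-9082, Mul(-1, 17733)))) = Add(Rational(291390049, 24982), Mul(-1, Add(-9082, Mul(-1, 17733)))) = Add(Rational(291390049, 24982), Mul(-1, Add(-9082, -17733))) = Add(Rational(291390049, 24982), Mul(-1, -26815)) = Add(Rational(291390049, 24982), 26815) = Rational(961282379, 24982)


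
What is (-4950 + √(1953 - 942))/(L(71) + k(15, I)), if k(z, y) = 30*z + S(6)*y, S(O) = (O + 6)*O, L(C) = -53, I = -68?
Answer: 450/409 - √1011/4499 ≈ 1.0932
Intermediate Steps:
S(O) = O*(6 + O) (S(O) = (6 + O)*O = O*(6 + O))
k(z, y) = 30*z + 72*y (k(z, y) = 30*z + (6*(6 + 6))*y = 30*z + (6*12)*y = 30*z + 72*y)
(-4950 + √(1953 - 942))/(L(71) + k(15, I)) = (-4950 + √(1953 - 942))/(-53 + (30*15 + 72*(-68))) = (-4950 + √1011)/(-53 + (450 - 4896)) = (-4950 + √1011)/(-53 - 4446) = (-4950 + √1011)/(-4499) = (-4950 + √1011)*(-1/4499) = 450/409 - √1011/4499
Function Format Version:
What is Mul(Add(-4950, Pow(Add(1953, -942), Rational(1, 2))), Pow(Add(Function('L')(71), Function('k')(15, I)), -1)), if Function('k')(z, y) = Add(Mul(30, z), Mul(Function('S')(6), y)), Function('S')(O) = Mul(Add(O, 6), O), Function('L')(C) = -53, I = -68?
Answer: Add(Rational(450, 409), Mul(Rational(-1, 4499), Pow(1011, Rational(1, 2)))) ≈ 1.0932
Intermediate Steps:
Function('S')(O) = Mul(O, Add(6, O)) (Function('S')(O) = Mul(Add(6, O), O) = Mul(O, Add(6, O)))
Function('k')(z, y) = Add(Mul(30, z), Mul(72, y)) (Function('k')(z, y) = Add(Mul(30, z), Mul(Mul(6, Add(6, 6)), y)) = Add(Mul(30, z), Mul(Mul(6, 12), y)) = Add(Mul(30, z), Mul(72, y)))
Mul(Add(-4950, Pow(Add(1953, -942), Rational(1, 2))), Pow(Add(Function('L')(71), Function('k')(15, I)), -1)) = Mul(Add(-4950, Pow(Add(1953, -942), Rational(1, 2))), Pow(Add(-53, Add(Mul(30, 15), Mul(72, -68))), -1)) = Mul(Add(-4950, Pow(1011, Rational(1, 2))), Pow(Add(-53, Add(450, -4896)), -1)) = Mul(Add(-4950, Pow(1011, Rational(1, 2))), Pow(Add(-53, -4446), -1)) = Mul(Add(-4950, Pow(1011, Rational(1, 2))), Pow(-4499, -1)) = Mul(Add(-4950, Pow(1011, Rational(1, 2))), Rational(-1, 4499)) = Add(Rational(450, 409), Mul(Rational(-1, 4499), Pow(1011, Rational(1, 2))))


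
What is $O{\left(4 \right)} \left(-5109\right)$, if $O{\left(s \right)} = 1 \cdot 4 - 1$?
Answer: $-15327$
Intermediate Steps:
$O{\left(s \right)} = 3$ ($O{\left(s \right)} = 4 - 1 = 3$)
$O{\left(4 \right)} \left(-5109\right) = 3 \left(-5109\right) = -15327$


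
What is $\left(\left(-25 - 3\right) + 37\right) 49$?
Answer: $441$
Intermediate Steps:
$\left(\left(-25 - 3\right) + 37\right) 49 = \left(-28 + 37\right) 49 = 9 \cdot 49 = 441$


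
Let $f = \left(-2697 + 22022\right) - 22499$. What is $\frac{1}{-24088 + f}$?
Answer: $- \frac{1}{27262} \approx -3.6681 \cdot 10^{-5}$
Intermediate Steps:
$f = -3174$ ($f = 19325 - 22499 = -3174$)
$\frac{1}{-24088 + f} = \frac{1}{-24088 - 3174} = \frac{1}{-27262} = - \frac{1}{27262}$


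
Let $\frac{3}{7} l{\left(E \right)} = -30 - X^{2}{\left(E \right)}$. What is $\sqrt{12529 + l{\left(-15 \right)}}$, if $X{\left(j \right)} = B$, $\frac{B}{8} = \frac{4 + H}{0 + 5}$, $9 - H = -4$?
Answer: $\frac{\sqrt{2414859}}{15} \approx 103.6$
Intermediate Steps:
$H = 13$ ($H = 9 - -4 = 9 + 4 = 13$)
$B = \frac{136}{5}$ ($B = 8 \frac{4 + 13}{0 + 5} = 8 \cdot \frac{17}{5} = \frac{136}{5} \approx 27.2$)
$X{\left(j \right)} = \frac{136}{5}$
$l{\left(E \right)} = - \frac{134722}{75}$ ($l{\left(E \right)} = \frac{7 \left(-30 - \left(\frac{136}{5}\right)^{2}\right)}{3} = \frac{7 \left(-30 - \frac{18496}{25}\right)}{3} = \frac{7}{3} \left(- \frac{19246}{25}\right) = - \frac{134722}{75}$)
$\sqrt{12529 + l{\left(-15 \right)}} = \sqrt{12529 - \frac{134722}{75}} = \sqrt{\frac{804953}{75}} = \frac{\sqrt{2414859}}{15}$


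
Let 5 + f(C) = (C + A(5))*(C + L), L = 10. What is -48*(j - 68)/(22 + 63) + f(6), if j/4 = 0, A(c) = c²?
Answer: 2647/5 ≈ 529.40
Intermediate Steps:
j = 0 (j = 4*0 = 0)
f(C) = -5 + (10 + C)*(25 + C) (f(C) = -5 + (C + 5²)*(C + 10) = -5 + (C + 25)*(10 + C) = -5 + (25 + C)*(10 + C) = -5 + (10 + C)*(25 + C))
-48*(j - 68)/(22 + 63) + f(6) = -48*(0 - 68)/(22 + 63) + (245 + 6² + 35*6) = -(-3264)/85 + (245 + 36 + 210) = -(-3264)/85 + 491 = -48*(-⅘) + 491 = 192/5 + 491 = 2647/5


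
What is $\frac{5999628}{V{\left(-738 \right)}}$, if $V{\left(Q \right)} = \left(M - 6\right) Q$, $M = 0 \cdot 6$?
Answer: $\frac{499969}{369} \approx 1354.9$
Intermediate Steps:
$M = 0$
$V{\left(Q \right)} = - 6 Q$ ($V{\left(Q \right)} = \left(0 - 6\right) Q = - 6 Q$)
$\frac{5999628}{V{\left(-738 \right)}} = \frac{5999628}{\left(-6\right) \left(-738\right)} = \frac{5999628}{4428} = 5999628 \cdot \frac{1}{4428} = \frac{499969}{369}$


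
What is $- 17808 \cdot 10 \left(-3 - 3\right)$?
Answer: $1068480$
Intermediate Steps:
$- 17808 \cdot 10 \left(-3 - 3\right) = - 17808 \cdot 10 \left(-6\right) = \left(-17808\right) \left(-60\right) = 1068480$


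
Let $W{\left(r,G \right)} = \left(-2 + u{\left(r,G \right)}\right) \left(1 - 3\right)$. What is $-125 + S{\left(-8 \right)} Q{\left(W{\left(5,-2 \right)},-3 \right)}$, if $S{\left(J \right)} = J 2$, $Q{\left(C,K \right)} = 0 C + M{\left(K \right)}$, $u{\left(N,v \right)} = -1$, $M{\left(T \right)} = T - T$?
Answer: $-125$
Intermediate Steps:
$M{\left(T \right)} = 0$
$W{\left(r,G \right)} = 6$ ($W{\left(r,G \right)} = \left(-2 - 1\right) \left(1 - 3\right) = \left(-3\right) \left(-2\right) = 6$)
$Q{\left(C,K \right)} = 0$ ($Q{\left(C,K \right)} = 0 C + 0 = 0 + 0 = 0$)
$S{\left(J \right)} = 2 J$
$-125 + S{\left(-8 \right)} Q{\left(W{\left(5,-2 \right)},-3 \right)} = -125 + 2 \left(-8\right) 0 = -125 - 0 = -125 + 0 = -125$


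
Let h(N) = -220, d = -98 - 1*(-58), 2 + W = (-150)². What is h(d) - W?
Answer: -22718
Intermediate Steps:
W = 22498 (W = -2 + (-150)² = -2 + 22500 = 22498)
d = -40 (d = -98 + 58 = -40)
h(d) - W = -220 - 1*22498 = -220 - 22498 = -22718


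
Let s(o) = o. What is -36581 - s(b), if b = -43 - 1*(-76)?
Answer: -36614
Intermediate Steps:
b = 33 (b = -43 + 76 = 33)
-36581 - s(b) = -36581 - 1*33 = -36581 - 33 = -36614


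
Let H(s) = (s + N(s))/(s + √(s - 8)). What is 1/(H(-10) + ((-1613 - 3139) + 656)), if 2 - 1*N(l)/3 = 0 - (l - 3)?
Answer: -160966/658730259 - 43*I*√2/658730259 ≈ -0.00024436 - 9.2316e-8*I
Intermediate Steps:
N(l) = -3 + 3*l (N(l) = 6 - 3*(0 - (l - 3)) = 6 - 3*(0 - (-3 + l)) = 6 - 3*(0 + (3 - l)) = 6 - 3*(3 - l) = 6 + (-9 + 3*l) = -3 + 3*l)
H(s) = (-3 + 4*s)/(s + √(-8 + s)) (H(s) = (s + (-3 + 3*s))/(s + √(s - 8)) = (-3 + 4*s)/(s + √(-8 + s)))
1/(H(-10) + ((-1613 - 3139) + 656)) = 1/((-3 + 4*(-10))/(-10 + √(-8 - 10)) + ((-1613 - 3139) + 656)) = 1/((-3 - 40)/(-10 + √(-18)) + (-4752 + 656)) = 1/(-43/(-10 + 3*I*√2) - 4096) = 1/(-4096 - 43/(-10 + 3*I*√2))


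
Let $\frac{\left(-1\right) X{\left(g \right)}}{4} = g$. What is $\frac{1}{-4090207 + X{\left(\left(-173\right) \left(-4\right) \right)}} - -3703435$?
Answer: $\frac{15158066869124}{4092975} \approx 3.7034 \cdot 10^{6}$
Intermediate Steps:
$X{\left(g \right)} = - 4 g$
$\frac{1}{-4090207 + X{\left(\left(-173\right) \left(-4\right) \right)}} - -3703435 = \frac{1}{-4090207 - 4 \left(\left(-173\right) \left(-4\right)\right)} - -3703435 = \frac{1}{-4090207 - 2768} + 3703435 = \frac{1}{-4092975} + 3703435 = - \frac{1}{4092975} + 3703435 = \frac{15158066869124}{4092975}$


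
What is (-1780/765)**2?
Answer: 126736/23409 ≈ 5.4140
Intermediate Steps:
(-1780/765)**2 = (-1780*1/765)**2 = (-356/153)**2 = 126736/23409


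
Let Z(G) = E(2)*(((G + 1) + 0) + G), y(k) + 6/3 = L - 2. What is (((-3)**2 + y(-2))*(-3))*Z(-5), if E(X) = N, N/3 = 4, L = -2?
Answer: 972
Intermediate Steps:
N = 12 (N = 3*4 = 12)
E(X) = 12
y(k) = -6 (y(k) = -2 + (-2 - 2) = -2 - 4 = -6)
Z(G) = 12 + 24*G (Z(G) = 12*(((G + 1) + 0) + G) = 12*(((1 + G) + 0) + G) = 12*((1 + G) + G) = 12*(1 + 2*G) = 12 + 24*G)
(((-3)**2 + y(-2))*(-3))*Z(-5) = (((-3)**2 - 6)*(-3))*(12 + 24*(-5)) = ((9 - 6)*(-3))*(12 - 120) = (3*(-3))*(-108) = -9*(-108) = 972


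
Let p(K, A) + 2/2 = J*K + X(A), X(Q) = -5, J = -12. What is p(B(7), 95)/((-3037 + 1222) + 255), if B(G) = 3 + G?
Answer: 21/260 ≈ 0.080769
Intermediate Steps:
p(K, A) = -6 - 12*K (p(K, A) = -1 + (-12*K - 5) = -1 + (-5 - 12*K) = -6 - 12*K)
p(B(7), 95)/((-3037 + 1222) + 255) = (-6 - 12*(3 + 7))/((-3037 + 1222) + 255) = (-6 - 12*10)/(-1815 + 255) = (-6 - 120)/(-1560) = -126*(-1/1560) = 21/260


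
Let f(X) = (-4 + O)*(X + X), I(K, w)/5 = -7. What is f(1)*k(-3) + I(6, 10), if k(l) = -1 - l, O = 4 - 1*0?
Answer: -35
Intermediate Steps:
O = 4 (O = 4 + 0 = 4)
I(K, w) = -35 (I(K, w) = 5*(-7) = -35)
f(X) = 0 (f(X) = (-4 + 4)*(X + X) = 0*(2*X) = 0)
f(1)*k(-3) + I(6, 10) = 0*(-1 - 1*(-3)) - 35 = 0*(-1 + 3) - 35 = 0*2 - 35 = 0 - 35 = -35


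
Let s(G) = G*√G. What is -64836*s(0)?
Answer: 0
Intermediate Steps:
s(G) = G^(3/2)
-64836*s(0) = -64836*0^(3/2) = -64836*0 = 0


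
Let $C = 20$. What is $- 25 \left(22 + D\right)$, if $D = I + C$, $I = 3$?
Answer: $-1125$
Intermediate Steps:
$D = 23$ ($D = 3 + 20 = 23$)
$- 25 \left(22 + D\right) = - 25 \left(22 + 23\right) = \left(-25\right) 45 = -1125$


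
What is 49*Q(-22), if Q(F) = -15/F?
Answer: 735/22 ≈ 33.409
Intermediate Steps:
49*Q(-22) = 49*(-15/(-22)) = 49*(-15*(-1/22)) = 49*(15/22) = 735/22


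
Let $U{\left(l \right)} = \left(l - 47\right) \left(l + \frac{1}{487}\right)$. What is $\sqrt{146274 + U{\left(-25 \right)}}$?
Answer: $\frac{\sqrt{35118527442}}{487} \approx 384.8$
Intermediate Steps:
$U{\left(l \right)} = \left(-47 + l\right) \left(\frac{1}{487} + l\right)$ ($U{\left(l \right)} = \left(-47 + l\right) \left(l + \frac{1}{487}\right) = \left(-47 + l\right) \left(\frac{1}{487} + l\right)$)
$\sqrt{146274 + U{\left(-25 \right)}} = \sqrt{146274 - \left(- \frac{572153}{487} - 625\right)} = \sqrt{146274 + \left(- \frac{47}{487} + 625 + \frac{572200}{487}\right)} = \sqrt{146274 + \frac{876528}{487}} = \sqrt{\frac{72111966}{487}} = \frac{\sqrt{35118527442}}{487}$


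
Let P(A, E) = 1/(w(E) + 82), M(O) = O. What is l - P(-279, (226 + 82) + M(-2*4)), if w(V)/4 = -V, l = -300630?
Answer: -336104339/1118 ≈ -3.0063e+5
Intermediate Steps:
w(V) = -4*V (w(V) = 4*(-V) = -4*V)
P(A, E) = 1/(82 - 4*E) (P(A, E) = 1/(-4*E + 82) = 1/(82 - 4*E))
l - P(-279, (226 + 82) + M(-2*4)) = -300630 - (-1)/(-82 + 4*((226 + 82) - 2*4)) = -300630 - (-1)/(-82 + 4*(308 - 8)) = -300630 - (-1)/(-82 + 4*300) = -300630 - (-1)/(-82 + 1200) = -300630 - (-1)/1118 = -300630 - 1*(-1/1118) = -300630 + 1/1118 = -336104339/1118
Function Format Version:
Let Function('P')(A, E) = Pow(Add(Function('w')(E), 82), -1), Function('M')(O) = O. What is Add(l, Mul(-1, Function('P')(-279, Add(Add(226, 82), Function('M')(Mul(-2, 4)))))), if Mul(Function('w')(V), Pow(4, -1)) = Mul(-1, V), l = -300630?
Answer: Rational(-336104339, 1118) ≈ -3.0063e+5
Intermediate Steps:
Function('w')(V) = Mul(-4, V) (Function('w')(V) = Mul(4, Mul(-1, V)) = Mul(-4, V))
Function('P')(A, E) = Pow(Add(82, Mul(-4, E)), -1) (Function('P')(A, E) = Pow(Add(Mul(-4, E), 82), -1) = Pow(Add(82, Mul(-4, E)), -1))
Add(l, Mul(-1, Function('P')(-279, Add(Add(226, 82), Function('M')(Mul(-2, 4)))))) = Add(-300630, Mul(-1, Mul(-1, Pow(Add(-82, Mul(4, Add(Add(226, 82), Mul(-2, 4)))), -1)))) = Add(-300630, Mul(-1, Mul(-1, Pow(Add(-82, Mul(4, Add(308, -8))), -1)))) = Add(-300630, Mul(-1, Mul(-1, Pow(Add(-82, Mul(4, 300)), -1)))) = Add(-300630, Mul(-1, Mul(-1, Pow(Add(-82, 1200), -1)))) = Add(-300630, Mul(-1, Mul(-1, Pow(1118, -1)))) = Add(-300630, Mul(-1, Mul(-1, Rational(1, 1118)))) = Add(-300630, Mul(-1, Rational(-1, 1118))) = Add(-300630, Rational(1, 1118)) = Rational(-336104339, 1118)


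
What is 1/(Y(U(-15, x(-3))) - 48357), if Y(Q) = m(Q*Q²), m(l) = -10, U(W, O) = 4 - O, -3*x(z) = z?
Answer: -1/48367 ≈ -2.0675e-5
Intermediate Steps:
x(z) = -z/3
Y(Q) = -10
1/(Y(U(-15, x(-3))) - 48357) = 1/(-10 - 48357) = 1/(-48367) = -1/48367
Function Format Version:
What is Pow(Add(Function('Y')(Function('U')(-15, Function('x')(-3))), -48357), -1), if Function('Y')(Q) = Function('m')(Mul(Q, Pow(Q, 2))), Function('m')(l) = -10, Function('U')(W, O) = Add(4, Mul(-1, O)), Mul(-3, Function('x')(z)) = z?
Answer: Rational(-1, 48367) ≈ -2.0675e-5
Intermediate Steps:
Function('x')(z) = Mul(Rational(-1, 3), z)
Function('Y')(Q) = -10
Pow(Add(Function('Y')(Function('U')(-15, Function('x')(-3))), -48357), -1) = Pow(Add(-10, -48357), -1) = Pow(-48367, -1) = Rational(-1, 48367)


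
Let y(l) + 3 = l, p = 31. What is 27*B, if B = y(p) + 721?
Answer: 20223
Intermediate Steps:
y(l) = -3 + l
B = 749 (B = (-3 + 31) + 721 = 28 + 721 = 749)
27*B = 27*749 = 20223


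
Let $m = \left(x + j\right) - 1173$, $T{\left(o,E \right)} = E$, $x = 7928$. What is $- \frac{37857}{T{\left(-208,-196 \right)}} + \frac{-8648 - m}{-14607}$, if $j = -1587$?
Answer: $\frac{555685135}{2862972} \approx 194.09$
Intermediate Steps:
$m = 5168$ ($m = \left(7928 - 1587\right) - 1173 = 6341 - 1173 = 5168$)
$- \frac{37857}{T{\left(-208,-196 \right)}} + \frac{-8648 - m}{-14607} = - \frac{37857}{-196} + \frac{-8648 - 5168}{-14607} = \left(-37857\right) \left(- \frac{1}{196}\right) + \left(-8648 - 5168\right) \left(- \frac{1}{14607}\right) = \frac{37857}{196} - - \frac{13816}{14607} = \frac{37857}{196} + \frac{13816}{14607} = \frac{555685135}{2862972}$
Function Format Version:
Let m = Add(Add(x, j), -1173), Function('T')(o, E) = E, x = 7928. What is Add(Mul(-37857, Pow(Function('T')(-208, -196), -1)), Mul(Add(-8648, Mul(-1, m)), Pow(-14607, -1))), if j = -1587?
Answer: Rational(555685135, 2862972) ≈ 194.09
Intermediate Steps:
m = 5168 (m = Add(Add(7928, -1587), -1173) = Add(6341, -1173) = 5168)
Add(Mul(-37857, Pow(Function('T')(-208, -196), -1)), Mul(Add(-8648, Mul(-1, m)), Pow(-14607, -1))) = Add(Mul(-37857, Pow(-196, -1)), Mul(Add(-8648, Mul(-1, 5168)), Pow(-14607, -1))) = Add(Mul(-37857, Rational(-1, 196)), Mul(Add(-8648, -5168), Rational(-1, 14607))) = Add(Rational(37857, 196), Mul(-13816, Rational(-1, 14607))) = Add(Rational(37857, 196), Rational(13816, 14607)) = Rational(555685135, 2862972)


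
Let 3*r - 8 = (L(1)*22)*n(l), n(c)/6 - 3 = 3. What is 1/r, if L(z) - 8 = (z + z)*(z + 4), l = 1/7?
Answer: 3/14264 ≈ 0.00021032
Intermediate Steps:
l = ⅐ ≈ 0.14286
L(z) = 8 + 2*z*(4 + z) (L(z) = 8 + (z + z)*(z + 4) = 8 + (2*z)*(4 + z) = 8 + 2*z*(4 + z))
n(c) = 36 (n(c) = 18 + 6*3 = 18 + 18 = 36)
r = 14264/3 (r = 8/3 + (((8 + 2*1² + 8*1)*22)*36)/3 = 8/3 + (((8 + 2*1 + 8)*22)*36)/3 = 8/3 + (((8 + 2 + 8)*22)*36)/3 = 8/3 + ((18*22)*36)/3 = 8/3 + (396*36)/3 = 8/3 + (⅓)*14256 = 8/3 + 4752 = 14264/3 ≈ 4754.7)
1/r = 1/(14264/3) = 3/14264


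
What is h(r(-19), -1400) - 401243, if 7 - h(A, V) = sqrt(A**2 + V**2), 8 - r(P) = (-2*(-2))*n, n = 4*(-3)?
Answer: -401236 - 56*sqrt(626) ≈ -4.0264e+5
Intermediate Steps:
n = -12
r(P) = 56 (r(P) = 8 - (-2*(-2))*(-12) = 8 - 4*(-12) = 8 - 1*(-48) = 8 + 48 = 56)
h(A, V) = 7 - sqrt(A**2 + V**2)
h(r(-19), -1400) - 401243 = (7 - sqrt(56**2 + (-1400)**2)) - 401243 = (7 - sqrt(3136 + 1960000)) - 401243 = (7 - sqrt(1963136)) - 401243 = (7 - 56*sqrt(626)) - 401243 = -401236 - 56*sqrt(626)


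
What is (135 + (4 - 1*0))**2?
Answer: 19321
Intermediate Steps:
(135 + (4 - 1*0))**2 = (135 + (4 + 0))**2 = (135 + 4)**2 = 139**2 = 19321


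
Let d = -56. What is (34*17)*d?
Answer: -32368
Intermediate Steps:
(34*17)*d = (34*17)*(-56) = 578*(-56) = -32368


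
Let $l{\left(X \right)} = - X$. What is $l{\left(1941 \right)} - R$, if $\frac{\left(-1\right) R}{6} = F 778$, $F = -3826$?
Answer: $-17861709$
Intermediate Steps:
$R = 17859768$ ($R = - 6 \left(\left(-3826\right) 778\right) = \left(-6\right) \left(-2976628\right) = 17859768$)
$l{\left(1941 \right)} - R = \left(-1\right) 1941 - 17859768 = -1941 - 17859768 = -17861709$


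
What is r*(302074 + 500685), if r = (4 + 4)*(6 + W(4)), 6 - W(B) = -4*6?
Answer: 231194592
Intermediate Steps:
W(B) = 30 (W(B) = 6 - (-4)*6 = 6 - 1*(-24) = 6 + 24 = 30)
r = 288 (r = (4 + 4)*(6 + 30) = 8*36 = 288)
r*(302074 + 500685) = 288*(302074 + 500685) = 288*802759 = 231194592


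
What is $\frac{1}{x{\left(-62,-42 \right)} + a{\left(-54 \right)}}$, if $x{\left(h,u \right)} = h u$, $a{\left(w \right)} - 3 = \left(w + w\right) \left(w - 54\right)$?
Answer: $\frac{1}{14271} \approx 7.0072 \cdot 10^{-5}$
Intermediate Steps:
$a{\left(w \right)} = 3 + 2 w \left(-54 + w\right)$ ($a{\left(w \right)} = 3 + \left(w + w\right) \left(w - 54\right) = 3 + 2 w \left(-54 + w\right)$)
$\frac{1}{x{\left(-62,-42 \right)} + a{\left(-54 \right)}} = \frac{1}{\left(-62\right) \left(-42\right) + \left(3 - -5832 + 2 \left(-54\right)^{2}\right)} = \frac{1}{2604 + \left(3 + 5832 + 2 \cdot 2916\right)} = \frac{1}{2604 + \left(3 + 5832 + 5832\right)} = \frac{1}{2604 + 11667} = \frac{1}{14271}$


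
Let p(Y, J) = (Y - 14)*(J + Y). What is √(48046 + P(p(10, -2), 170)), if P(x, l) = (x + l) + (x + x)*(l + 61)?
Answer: 10*√334 ≈ 182.76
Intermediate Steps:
p(Y, J) = (-14 + Y)*(J + Y)
P(x, l) = l + x + 2*x*(61 + l) (P(x, l) = (l + x) + (2*x)*(61 + l) = (l + x) + 2*x*(61 + l) = l + x + 2*x*(61 + l))
√(48046 + P(p(10, -2), 170)) = √(48046 + (170 + 123*(10² - 14*(-2) - 14*10 - 2*10) + 2*170*(10² - 14*(-2) - 14*10 - 2*10))) = √(48046 + (170 + 123*(100 + 28 - 140 - 20) + 2*170*(100 + 28 - 140 - 20))) = √(48046 + (170 + 123*(-32) + 2*170*(-32))) = √(48046 + (170 - 3936 - 10880)) = √(48046 - 14646) = √33400 = 10*√334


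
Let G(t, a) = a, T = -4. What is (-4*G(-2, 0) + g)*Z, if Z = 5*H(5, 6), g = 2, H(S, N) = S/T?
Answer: -25/2 ≈ -12.500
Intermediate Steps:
H(S, N) = -S/4 (H(S, N) = S/(-4) = S*(-¼) = -S/4)
Z = -25/4 (Z = 5*(-¼*5) = 5*(-5/4) = -25/4 ≈ -6.2500)
(-4*G(-2, 0) + g)*Z = (-4*0 + 2)*(-25/4) = (0 + 2)*(-25/4) = 2*(-25/4) = -25/2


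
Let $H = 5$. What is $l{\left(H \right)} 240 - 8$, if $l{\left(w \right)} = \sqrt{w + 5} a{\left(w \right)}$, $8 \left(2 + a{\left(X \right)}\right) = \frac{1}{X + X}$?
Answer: $-8 - 477 \sqrt{10} \approx -1516.4$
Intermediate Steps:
$a{\left(X \right)} = -2 + \frac{1}{16 X}$ ($a{\left(X \right)} = -2 + \frac{1}{8 \left(X + X\right)} = -2 + \frac{1}{8 \cdot 2 X} = -2 + \frac{\frac{1}{2} \frac{1}{X}}{8} = -2 + \frac{1}{16 X}$)
$l{\left(w \right)} = \sqrt{5 + w} \left(-2 + \frac{1}{16 w}\right)$ ($l{\left(w \right)} = \sqrt{w + 5} \left(-2 + \frac{1}{16 w}\right) = \sqrt{5 + w} \left(-2 + \frac{1}{16 w}\right)$)
$l{\left(H \right)} 240 - 8 = \frac{\sqrt{5 + 5} \left(1 - 160\right)}{16 \cdot 5} \cdot 240 - 8 = \frac{1}{16} \cdot \frac{1}{5} \sqrt{10} \left(1 - 160\right) 240 - 8 = \frac{1}{16} \cdot \frac{1}{5} \sqrt{10} \left(-159\right) 240 - 8 = - \frac{159 \sqrt{10}}{80} \cdot 240 - 8 = - 477 \sqrt{10} - 8 = -8 - 477 \sqrt{10}$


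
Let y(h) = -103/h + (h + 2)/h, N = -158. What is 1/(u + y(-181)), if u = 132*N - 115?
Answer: -181/3795469 ≈ -4.7688e-5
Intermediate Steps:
y(h) = -103/h + (2 + h)/h
u = -20971 (u = 132*(-158) - 115 = -20856 - 115 = -20971)
1/(u + y(-181)) = 1/(-20971 + (-101 - 181)/(-181)) = 1/(-20971 - 1/181*(-282)) = 1/(-20971 + 282/181) = 1/(-3795469/181) = -181/3795469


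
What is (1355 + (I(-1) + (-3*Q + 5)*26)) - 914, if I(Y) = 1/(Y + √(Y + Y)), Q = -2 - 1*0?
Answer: (726*I + 727*√2)/(I + √2) ≈ 726.67 - 0.47141*I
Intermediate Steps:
Q = -2 (Q = -2 + 0 = -2)
I(Y) = 1/(Y + √2*√Y) (I(Y) = 1/(Y + √(2*Y)) = 1/(Y + √2*√Y))
(1355 + (I(-1) + (-3*Q + 5)*26)) - 914 = (1355 + (1/(-1 + √2*√(-1)) + (-3*(-2) + 5)*26)) - 914 = (1355 + (1/(-1 + √2*I) + (6 + 5)*26)) - 914 = (1355 + (1/(-1 + I*√2) + 11*26)) - 914 = (1355 + (1/(-1 + I*√2) + 286)) - 914 = (1355 + (286 + 1/(-1 + I*√2))) - 914 = (1641 + 1/(-1 + I*√2)) - 914 = 727 + 1/(-1 + I*√2)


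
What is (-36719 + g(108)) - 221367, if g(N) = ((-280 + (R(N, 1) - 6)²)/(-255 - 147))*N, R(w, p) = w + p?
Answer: -17477684/67 ≈ -2.6086e+5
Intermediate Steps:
R(w, p) = p + w
g(N) = N*(140/201 - (-5 + N)²/402) (g(N) = ((-280 + ((1 + N) - 6)²)/(-255 - 147))*N = ((-280 + (-5 + N)²)/(-402))*N = ((-280 + (-5 + N)²)*(-1/402))*N = (140/201 - (-5 + N)²/402)*N = N*(140/201 - (-5 + N)²/402))
(-36719 + g(108)) - 221367 = (-36719 - 1/402*108*(-280 + (-5 + 108)²)) - 221367 = (-36719 - 1/402*108*(-280 + 103²)) - 221367 = (-36719 - 1/402*108*(-280 + 10609)) - 221367 = (-36719 - 1/402*108*10329) - 221367 = (-36719 - 185922/67) - 221367 = -2646095/67 - 221367 = -17477684/67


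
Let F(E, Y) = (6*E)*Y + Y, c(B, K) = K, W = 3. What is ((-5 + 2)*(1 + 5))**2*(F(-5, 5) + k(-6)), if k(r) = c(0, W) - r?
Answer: -44064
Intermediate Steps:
k(r) = 3 - r
F(E, Y) = Y + 6*E*Y (F(E, Y) = 6*E*Y + Y = Y + 6*E*Y)
((-5 + 2)*(1 + 5))**2*(F(-5, 5) + k(-6)) = ((-5 + 2)*(1 + 5))**2*(5*(1 + 6*(-5)) + (3 - 1*(-6))) = (-3*6)**2*(5*(1 - 30) + (3 + 6)) = (-18)**2*(5*(-29) + 9) = 324*(-145 + 9) = 324*(-136) = -44064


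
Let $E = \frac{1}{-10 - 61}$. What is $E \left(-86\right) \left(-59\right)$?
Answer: $- \frac{5074}{71} \approx -71.465$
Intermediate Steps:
$E = - \frac{1}{71}$ ($E = \frac{1}{-71} = - \frac{1}{71} \approx -0.014085$)
$E \left(-86\right) \left(-59\right) = \left(- \frac{1}{71}\right) \left(-86\right) \left(-59\right) = \frac{86}{71} \left(-59\right) = - \frac{5074}{71}$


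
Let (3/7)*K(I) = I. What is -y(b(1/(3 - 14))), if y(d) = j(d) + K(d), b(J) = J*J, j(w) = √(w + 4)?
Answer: -7/363 - √485/11 ≈ -2.0213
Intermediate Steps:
K(I) = 7*I/3
j(w) = √(4 + w)
b(J) = J²
y(d) = √(4 + d) + 7*d/3
-y(b(1/(3 - 14))) = -(√(4 + (1/(3 - 14))²) + 7*(1/(3 - 14))²/3) = -(√(4 + (1/(-11))²) + 7*(1/(-11))²/3) = -(√(4 + (-1/11)²) + 7*(-1/11)²/3) = -(√(4 + 1/121) + (7/3)*(1/121)) = -(√(485/121) + 7/363) = -(√485/11 + 7/363) = -(7/363 + √485/11) = -7/363 - √485/11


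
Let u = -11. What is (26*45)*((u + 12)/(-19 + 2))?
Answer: -1170/17 ≈ -68.823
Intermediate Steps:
(26*45)*((u + 12)/(-19 + 2)) = (26*45)*((-11 + 12)/(-19 + 2)) = 1170*(1/(-17)) = 1170*(1*(-1/17)) = 1170*(-1/17) = -1170/17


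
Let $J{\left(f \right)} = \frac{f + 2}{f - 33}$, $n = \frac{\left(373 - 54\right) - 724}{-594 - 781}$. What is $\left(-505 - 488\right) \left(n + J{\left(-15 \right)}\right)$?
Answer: $- \frac{2470253}{4400} \approx -561.42$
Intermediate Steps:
$n = \frac{81}{275}$ ($n = \frac{319 - 724}{-1375} = \left(-405\right) \left(- \frac{1}{1375}\right) = \frac{81}{275} \approx 0.29455$)
$J{\left(f \right)} = \frac{2 + f}{-33 + f}$
$\left(-505 - 488\right) \left(n + J{\left(-15 \right)}\right) = \left(-505 - 488\right) \left(\frac{81}{275} + \frac{2 - 15}{-33 - 15}\right) = \left(-505 - 488\right) \left(\frac{81}{275} + \frac{1}{-48} \left(-13\right)\right) = - 993 \left(\frac{81}{275} - - \frac{13}{48}\right) = - 993 \left(\frac{81}{275} + \frac{13}{48}\right) = \left(-993\right) \frac{7463}{13200} = - \frac{2470253}{4400}$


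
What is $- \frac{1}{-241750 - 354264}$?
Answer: $\frac{1}{596014} \approx 1.6778 \cdot 10^{-6}$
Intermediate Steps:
$- \frac{1}{-241750 - 354264} = - \frac{1}{-596014} = \left(-1\right) \left(- \frac{1}{596014}\right) = \frac{1}{596014}$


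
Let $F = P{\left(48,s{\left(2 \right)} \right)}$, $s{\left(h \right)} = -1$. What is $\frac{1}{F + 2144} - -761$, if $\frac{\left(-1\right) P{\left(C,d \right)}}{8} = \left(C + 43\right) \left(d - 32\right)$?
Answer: $\frac{19913849}{26168} \approx 761.0$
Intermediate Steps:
$P{\left(C,d \right)} = - 8 \left(-32 + d\right) \left(43 + C\right)$ ($P{\left(C,d \right)} = - 8 \left(C + 43\right) \left(d - 32\right) = - 8 \left(43 + C\right) \left(-32 + d\right) = - 8 \left(-32 + d\right) \left(43 + C\right)$)
$F = 24024$ ($F = 11008 - -344 + 256 \cdot 48 - 384 \left(-1\right) = 11008 + 344 + 12288 + 384 = 24024$)
$\frac{1}{F + 2144} - -761 = \frac{1}{24024 + 2144} - -761 = \frac{1}{26168} + 761 = \frac{19913849}{26168}$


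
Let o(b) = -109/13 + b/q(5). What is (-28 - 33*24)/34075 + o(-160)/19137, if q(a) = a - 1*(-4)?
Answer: -388061471/15258982635 ≈ -0.025432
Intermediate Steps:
q(a) = 4 + a (q(a) = a + 4 = 4 + a)
o(b) = -109/13 + b/9 (o(b) = -109/13 + b/(4 + 5) = -109*1/13 + b/9 = -109/13 + b*(1/9) = -109/13 + b/9)
(-28 - 33*24)/34075 + o(-160)/19137 = (-28 - 33*24)/34075 + (-109/13 + (1/9)*(-160))/19137 = (-28 - 792)*(1/34075) + (-109/13 - 160/9)*(1/19137) = -820*1/34075 - 3061/117*1/19137 = -164/6815 - 3061/2239029 = -388061471/15258982635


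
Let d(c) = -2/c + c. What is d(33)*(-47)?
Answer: -51089/33 ≈ -1548.2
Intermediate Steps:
d(c) = c - 2/c (d(c) = -2/c + c = c - 2/c)
d(33)*(-47) = (33 - 2/33)*(-47) = (1087/33)*(-47) = -51089/33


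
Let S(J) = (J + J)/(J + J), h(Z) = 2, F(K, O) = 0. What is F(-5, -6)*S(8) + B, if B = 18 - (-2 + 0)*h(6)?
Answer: 22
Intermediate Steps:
S(J) = 1 (S(J) = (2*J)/((2*J)) = (2*J)*(1/(2*J)) = 1)
B = 22 (B = 18 - (-2 + 0)*2 = 18 - (-2)*2 = 18 - 1*(-4) = 18 + 4 = 22)
F(-5, -6)*S(8) + B = 0*1 + 22 = 0 + 22 = 22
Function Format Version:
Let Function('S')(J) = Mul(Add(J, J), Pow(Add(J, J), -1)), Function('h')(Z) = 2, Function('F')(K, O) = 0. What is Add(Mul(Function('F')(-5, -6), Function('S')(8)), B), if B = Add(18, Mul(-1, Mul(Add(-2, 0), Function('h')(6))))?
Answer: 22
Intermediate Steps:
Function('S')(J) = 1 (Function('S')(J) = Mul(Mul(2, J), Pow(Mul(2, J), -1)) = Mul(Mul(2, J), Mul(Rational(1, 2), Pow(J, -1))) = 1)
B = 22 (B = Add(18, Mul(-1, Mul(Add(-2, 0), 2))) = Add(18, Mul(-1, Mul(-2, 2))) = Add(18, Mul(-1, -4)) = Add(18, 4) = 22)
Add(Mul(Function('F')(-5, -6), Function('S')(8)), B) = Add(Mul(0, 1), 22) = Add(0, 22) = 22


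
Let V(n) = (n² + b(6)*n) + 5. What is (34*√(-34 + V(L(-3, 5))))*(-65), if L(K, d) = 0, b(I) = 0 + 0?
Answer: -2210*I*√29 ≈ -11901.0*I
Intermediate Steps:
b(I) = 0
V(n) = 5 + n² (V(n) = (n² + 0*n) + 5 = (n² + 0) + 5 = n² + 5 = 5 + n²)
(34*√(-34 + V(L(-3, 5))))*(-65) = (34*√(-34 + (5 + 0²)))*(-65) = (34*√(-34 + (5 + 0)))*(-65) = (34*√(-34 + 5))*(-65) = (34*√(-29))*(-65) = (34*(I*√29))*(-65) = (34*I*√29)*(-65) = -2210*I*√29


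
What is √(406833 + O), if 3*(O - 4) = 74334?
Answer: √431615 ≈ 656.97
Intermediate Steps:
O = 24782 (O = 4 + (⅓)*74334 = 4 + 24778 = 24782)
√(406833 + O) = √(406833 + 24782) = √431615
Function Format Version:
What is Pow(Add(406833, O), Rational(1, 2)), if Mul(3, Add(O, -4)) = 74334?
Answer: Pow(431615, Rational(1, 2)) ≈ 656.97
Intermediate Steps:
O = 24782 (O = Add(4, Mul(Rational(1, 3), 74334)) = Add(4, 24778) = 24782)
Pow(Add(406833, O), Rational(1, 2)) = Pow(Add(406833, 24782), Rational(1, 2)) = Pow(431615, Rational(1, 2))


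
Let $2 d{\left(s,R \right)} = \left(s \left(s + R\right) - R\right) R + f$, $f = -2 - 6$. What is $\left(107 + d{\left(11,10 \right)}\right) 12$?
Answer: $14496$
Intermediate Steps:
$f = -8$
$d{\left(s,R \right)} = -4 + \frac{R \left(- R + s \left(R + s\right)\right)}{2}$ ($d{\left(s,R \right)} = \frac{\left(s \left(s + R\right) - R\right) R - 8}{2} = \frac{\left(s \left(R + s\right) - R\right) R - 8}{2} = \frac{\left(- R + s \left(R + s\right)\right) R - 8}{2} = \frac{R \left(- R + s \left(R + s\right)\right) - 8}{2} = \frac{-8 + R \left(- R + s \left(R + s\right)\right)}{2} = -4 + \frac{R \left(- R + s \left(R + s\right)\right)}{2}$)
$\left(107 + d{\left(11,10 \right)}\right) 12 = \left(107 + \left(-4 - \frac{10^{2}}{2} + \frac{1}{2} \cdot 10 \cdot 11^{2} + \frac{1}{2} \cdot 11 \cdot 10^{2}\right)\right) 12 = \left(107 + \left(-4 - 50 + \frac{1}{2} \cdot 10 \cdot 121 + \frac{1}{2} \cdot 11 \cdot 100\right)\right) 12 = \left(107 + \left(-4 - 50 + 605 + 550\right)\right) 12 = \left(107 + 1101\right) 12 = 1208 \cdot 12 = 14496$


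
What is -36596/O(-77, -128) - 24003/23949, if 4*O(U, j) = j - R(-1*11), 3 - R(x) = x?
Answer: 64858185/62977 ≈ 1029.9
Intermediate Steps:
R(x) = 3 - x
O(U, j) = -7/2 + j/4 (O(U, j) = (j - (3 - (-1)*11))/4 = (j - (3 - 1*(-11)))/4 = (j - (3 + 11))/4 = (j - 1*14)/4 = (j - 14)/4 = (-14 + j)/4 = -7/2 + j/4)
-36596/O(-77, -128) - 24003/23949 = -36596/(-7/2 + (¼)*(-128)) - 24003/23949 = -36596/(-7/2 - 32) - 24003*1/23949 = -36596/(-71/2) - 889/887 = -36596*(-2/71) - 889/887 = 73192/71 - 889/887 = 64858185/62977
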